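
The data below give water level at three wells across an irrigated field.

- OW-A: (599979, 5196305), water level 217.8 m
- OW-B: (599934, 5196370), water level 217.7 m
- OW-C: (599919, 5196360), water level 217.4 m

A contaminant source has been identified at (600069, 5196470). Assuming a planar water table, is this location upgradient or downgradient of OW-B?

With h = a·x + b·y + c and OW-A as origin, the differences give:
  (-45)·a + 65·b = -0.1
  (-60)·a + 55·b = -0.4
Eliminate b (×55 and ×65, subtract): 1425·a = 20.50 → a = ∂h/∂x = +0.01439
Back-substitute: b = ∂h/∂y = +0.008421.
Head at (600069, 5196470) = 217.8 + (+0.01439)·(90) + (+0.008421)·(165) = 220.48 m.
That is higher than the 217.7 m at OW-B, so the point is upgradient.

upgradient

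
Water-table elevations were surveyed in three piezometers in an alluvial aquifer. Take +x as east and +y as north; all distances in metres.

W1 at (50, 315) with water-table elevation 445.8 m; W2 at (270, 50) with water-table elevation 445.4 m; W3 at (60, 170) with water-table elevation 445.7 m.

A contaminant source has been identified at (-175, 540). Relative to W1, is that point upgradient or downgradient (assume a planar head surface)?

upgradient

Taking W1 as reference: W2−W1 = (220, -265, -0.4); W3−W1 = (10, -145, -0.1).
Determinant of the coordinate differences = 220·(-145) − 10·(-265) = -29250.
∂h/∂x = [(-0.4)·(-145) − (-0.1)·(-265)] / -29250 = -0.001077
∂h/∂y = [220·(-0.1) − 10·(-0.4)] / -29250 = +0.0006154
Head at (-175, 540) = 445.8 + (-0.001077)·(-225) + (+0.0006154)·(225) = 446.18 m.
That is higher than the 445.8 m at W1, so the point is upgradient.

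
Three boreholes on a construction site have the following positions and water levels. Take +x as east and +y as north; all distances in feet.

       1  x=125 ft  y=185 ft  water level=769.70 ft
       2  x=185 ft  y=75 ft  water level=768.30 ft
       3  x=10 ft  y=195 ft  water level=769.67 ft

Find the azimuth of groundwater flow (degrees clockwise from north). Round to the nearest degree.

186°

Taking 1 as reference: 2−1 = (60, -110, -1.40); 3−1 = (-115, 10, -0.03).
Solve a·Δx + b·Δy = Δh: det = 60·10 − (-115)·(-110) = -12050.
∂h/∂x = [(-1.40)·10 − (-0.03)·(-110)] / -12050 = +0.001436
∂h/∂y = [60·(-0.03) − (-115)·(-1.40)] / -12050 = +0.01351
Flow direction (−∇h) has components (-0.001436 E, -0.01351 N).
Azimuth = atan2(E, N) = atan2(-0.001436, -0.01351) = 186.1° ≈ 186°.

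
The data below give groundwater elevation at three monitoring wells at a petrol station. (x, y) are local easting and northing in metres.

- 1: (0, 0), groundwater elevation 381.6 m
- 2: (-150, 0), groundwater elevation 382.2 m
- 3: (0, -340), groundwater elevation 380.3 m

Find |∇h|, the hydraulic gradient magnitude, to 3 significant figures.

∂h/∂x = (382.2 − 381.6) / (-150 − 0) = -0.004000
∂h/∂y = (380.3 − 381.6) / (-340 − 0) = +0.003824
|∇h| = √(-0.004000² + 0.003824²) = 0.005534

0.00553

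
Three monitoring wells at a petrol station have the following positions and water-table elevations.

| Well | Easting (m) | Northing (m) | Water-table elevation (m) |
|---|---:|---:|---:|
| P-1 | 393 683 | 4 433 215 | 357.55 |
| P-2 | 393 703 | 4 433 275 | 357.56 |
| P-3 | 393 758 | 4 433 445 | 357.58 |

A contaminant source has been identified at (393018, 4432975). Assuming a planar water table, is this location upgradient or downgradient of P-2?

Taking P-1 as reference: P-2−P-1 = (20, 60, +0.01); P-3−P-1 = (75, 230, +0.03).
Solve a·Δx + b·Δy = Δh: det = 20·230 − 75·60 = 100.
∂h/∂x = [(+0.01)·230 − (+0.03)·60] / 100 = +0.005000
∂h/∂y = [20·(+0.03) − 75·(+0.01)] / 100 = -0.001500
Head at (393018, 4432975) = 357.55 + (+0.005000)·(-665) + (-0.001500)·(-240) = 354.59 m.
That is lower than the 357.56 m at P-2, so the point is downgradient.

downgradient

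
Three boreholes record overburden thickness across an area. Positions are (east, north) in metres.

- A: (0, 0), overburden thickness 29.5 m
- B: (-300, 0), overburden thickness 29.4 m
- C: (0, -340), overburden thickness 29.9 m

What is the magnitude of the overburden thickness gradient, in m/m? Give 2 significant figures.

∂d/∂x = (29.4 − 29.5) / (-300 − 0) = +0.0003333
∂d/∂y = (29.9 − 29.5) / (-340 − 0) = -0.001176
|∇f| = √(0.0003333² + -0.001176²) = 0.001222 m/m

0.0012 m/m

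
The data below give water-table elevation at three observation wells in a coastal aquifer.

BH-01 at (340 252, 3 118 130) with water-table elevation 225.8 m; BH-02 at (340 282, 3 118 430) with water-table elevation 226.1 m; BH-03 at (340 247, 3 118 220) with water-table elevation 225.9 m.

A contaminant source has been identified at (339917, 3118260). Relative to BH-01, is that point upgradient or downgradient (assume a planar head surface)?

With h = a·x + b·y + c and BH-01 as origin, the differences give:
  30·a + 300·b = +0.3
  (-5)·a + 90·b = +0.1
Eliminate b (×90 and ×300, subtract): 4200·a = -3.00 → a = ∂h/∂x = -0.0007143
Back-substitute: b = ∂h/∂y = +0.001071.
Head at (339917, 3118260) = 225.8 + (-0.0007143)·(-335) + (+0.001071)·(130) = 226.18 m.
That is higher than the 225.8 m at BH-01, so the point is upgradient.

upgradient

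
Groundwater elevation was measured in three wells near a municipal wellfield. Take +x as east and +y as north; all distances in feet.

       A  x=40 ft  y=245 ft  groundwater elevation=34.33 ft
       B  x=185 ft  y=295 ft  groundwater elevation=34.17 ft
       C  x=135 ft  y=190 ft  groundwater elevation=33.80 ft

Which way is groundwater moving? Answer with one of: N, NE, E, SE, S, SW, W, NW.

With h = a·x + b·y + c and A as origin, the differences give:
  145·a + 50·b = -0.16
  95·a + (-55)·b = -0.53
Eliminate b (×(-55) and ×50, subtract): -12725·a = 35.300 → a = ∂h/∂x = -0.002774
Back-substitute: b = ∂h/∂y = +0.004845.
Flow = −∇h = (+0.002774 east, -0.004845 north), which points southeast.

SE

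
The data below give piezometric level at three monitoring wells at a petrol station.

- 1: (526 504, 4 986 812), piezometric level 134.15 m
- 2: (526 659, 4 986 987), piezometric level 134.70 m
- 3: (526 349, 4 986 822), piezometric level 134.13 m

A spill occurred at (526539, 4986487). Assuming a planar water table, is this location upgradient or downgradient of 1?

Three-point gradient (reference 1): Δ to 2 = (155, 175, +0.55), Δ to 3 = (-155, 10, -0.02).
∂h/∂x = +0.0003139, ∂h/∂y = +0.002865 (det = 28675).
Head at (526539, 4986487) = 134.15 + (+0.0003139)·(35) + (+0.002865)·(-325) = 133.23 m.
That is lower than the 134.15 m at 1, so the point is downgradient.

downgradient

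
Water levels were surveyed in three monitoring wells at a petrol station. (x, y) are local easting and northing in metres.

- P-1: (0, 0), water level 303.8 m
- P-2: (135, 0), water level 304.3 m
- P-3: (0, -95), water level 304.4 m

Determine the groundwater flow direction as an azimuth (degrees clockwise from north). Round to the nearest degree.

∂h/∂x = (304.3 − 303.8) / (135 − 0) = +0.003704
∂h/∂y = (304.4 − 303.8) / (-95 − 0) = -0.006316
Flow direction (−∇h) has components (-0.003704 E, +0.006316 N).
Azimuth = atan2(E, N) = atan2(-0.003704, +0.006316) = 329.6° ≈ 330°.

330°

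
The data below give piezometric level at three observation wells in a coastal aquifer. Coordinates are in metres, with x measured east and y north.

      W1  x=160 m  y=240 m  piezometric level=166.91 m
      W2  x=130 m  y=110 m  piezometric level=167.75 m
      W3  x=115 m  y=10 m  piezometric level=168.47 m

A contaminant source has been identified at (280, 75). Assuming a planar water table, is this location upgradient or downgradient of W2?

With h = a·x + b·y + c and W1 as origin, the differences give:
  (-30)·a + (-130)·b = +0.84
  (-45)·a + (-230)·b = +1.56
Eliminate b (×(-230) and ×(-130), subtract): 1050·a = 9.600 → a = ∂h/∂x = +0.009143
Back-substitute: b = ∂h/∂y = -0.008571.
Head at (280, 75) = 166.91 + (+0.009143)·(120) + (-0.008571)·(-165) = 169.42 m.
That is higher than the 167.75 m at W2, so the point is upgradient.

upgradient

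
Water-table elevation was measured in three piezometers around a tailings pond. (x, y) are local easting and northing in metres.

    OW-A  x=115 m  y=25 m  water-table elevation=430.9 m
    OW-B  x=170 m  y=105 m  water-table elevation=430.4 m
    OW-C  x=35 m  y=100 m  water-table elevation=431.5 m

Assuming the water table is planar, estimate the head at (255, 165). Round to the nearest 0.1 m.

Differences from OW-A: to OW-B (Δx, Δy, Δh) = (55, 80, -0.5); to OW-C = (-80, 75, +0.6).
Determinant of the coordinate differences = 55·75 − (-80)·80 = 10525.
∂h/∂x = [(-0.5)·75 − (+0.6)·80] / 10525 = -0.008124
∂h/∂y = [55·(+0.6) − (-80)·(-0.5)] / 10525 = -0.0006651
h(255, 165) = 430.9 + (-0.008124)·(140) + (-0.0006651)·(140) = 430.9 -1.137 -0.093 = 429.670 m.

429.7 m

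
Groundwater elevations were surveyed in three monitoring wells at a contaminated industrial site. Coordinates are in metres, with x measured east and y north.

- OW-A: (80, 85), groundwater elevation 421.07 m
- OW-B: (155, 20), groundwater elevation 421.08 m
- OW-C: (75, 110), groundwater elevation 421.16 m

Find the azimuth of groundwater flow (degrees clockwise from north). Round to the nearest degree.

Taking OW-A as reference: OW-B−OW-A = (75, -65, +0.01); OW-C−OW-A = (-5, 25, +0.09).
Solve a·Δx + b·Δy = Δh: det = 75·25 − (-5)·(-65) = 1550.
∂h/∂x = [(+0.01)·25 − (+0.09)·(-65)] / 1550 = +0.003935
∂h/∂y = [75·(+0.09) − (-5)·(+0.01)] / 1550 = +0.004387
Flow direction (−∇h) has components (-0.003935 E, -0.004387 N).
Azimuth = atan2(E, N) = atan2(-0.003935, -0.004387) = 221.9° ≈ 222°.

222°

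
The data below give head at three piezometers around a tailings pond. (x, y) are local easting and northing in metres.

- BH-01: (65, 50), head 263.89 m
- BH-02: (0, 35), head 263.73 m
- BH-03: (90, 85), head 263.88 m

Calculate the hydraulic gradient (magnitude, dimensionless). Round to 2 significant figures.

With h = a·x + b·y + c and BH-01 as origin, the differences give:
  (-65)·a + (-15)·b = -0.16
  25·a + 35·b = -0.01
Eliminate b (×35 and ×(-15), subtract): -1900·a = -5.750 → a = ∂h/∂x = +0.003026
Back-substitute: b = ∂h/∂y = -0.002447.
|∇h| = √(0.003026² + -0.002447²) = 0.003892

0.0039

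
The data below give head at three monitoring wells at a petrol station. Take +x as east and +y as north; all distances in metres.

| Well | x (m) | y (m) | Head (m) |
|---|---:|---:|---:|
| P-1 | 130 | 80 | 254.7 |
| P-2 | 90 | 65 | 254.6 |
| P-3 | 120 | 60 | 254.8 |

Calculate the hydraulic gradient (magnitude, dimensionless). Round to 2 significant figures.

0.0094

With h = a·x + b·y + c and P-1 as origin, the differences give:
  (-40)·a + (-15)·b = -0.1
  (-10)·a + (-20)·b = +0.1
Eliminate b (×(-20) and ×(-15), subtract): 650·a = 3.50 → a = ∂h/∂x = +0.005385
Back-substitute: b = ∂h/∂y = -0.007692.
|∇h| = √(0.005385² + -0.007692²) = 0.00939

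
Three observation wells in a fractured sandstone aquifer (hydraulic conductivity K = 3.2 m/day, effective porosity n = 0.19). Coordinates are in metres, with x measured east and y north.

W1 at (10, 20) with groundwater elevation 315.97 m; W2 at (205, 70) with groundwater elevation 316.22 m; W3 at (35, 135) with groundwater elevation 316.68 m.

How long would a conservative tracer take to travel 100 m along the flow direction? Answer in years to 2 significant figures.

2.6 years

Taking W1 as reference: W2−W1 = (195, 50, +0.25); W3−W1 = (25, 115, +0.71).
Determinant of the coordinate differences = 195·115 − 25·50 = 21175.
∂h/∂x = [(+0.25)·115 − (+0.71)·50] / 21175 = -0.0003188
∂h/∂y = [195·(+0.71) − 25·(+0.25)] / 21175 = +0.006243
|∇h| = √(-0.0003188² + 0.006243²) = 0.006251
Seepage velocity v = K·i/n = 3.2 × 0.006251 / 0.19 = 0.1053 m/day.
t = 100 / 0.1053 = 949.7 days = 2.6 years.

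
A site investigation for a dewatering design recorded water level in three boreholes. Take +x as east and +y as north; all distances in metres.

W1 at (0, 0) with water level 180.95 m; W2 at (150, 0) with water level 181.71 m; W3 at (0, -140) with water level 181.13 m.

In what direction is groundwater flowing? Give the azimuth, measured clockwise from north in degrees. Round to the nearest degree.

284°

∂h/∂x = (181.71 − 180.95) / (150 − 0) = +0.005067
∂h/∂y = (181.13 − 180.95) / (-140 − 0) = -0.001286
Flow direction (−∇h) has components (-0.005067 E, +0.001286 N).
Azimuth = atan2(E, N) = atan2(-0.005067, +0.001286) = 284.2° ≈ 284°.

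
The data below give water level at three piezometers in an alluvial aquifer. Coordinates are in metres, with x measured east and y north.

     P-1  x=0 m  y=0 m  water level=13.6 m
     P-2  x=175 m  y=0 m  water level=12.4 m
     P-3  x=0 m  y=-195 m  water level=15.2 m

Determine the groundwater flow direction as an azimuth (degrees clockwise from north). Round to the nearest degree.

∂h/∂x = (12.4 − 13.6) / (175 − 0) = -0.006857
∂h/∂y = (15.2 − 13.6) / (-195 − 0) = -0.008205
Flow direction (−∇h) has components (+0.006857 E, +0.008205 N).
Azimuth = atan2(E, N) = atan2(+0.006857, +0.008205) = 39.9° ≈ 040°.

040°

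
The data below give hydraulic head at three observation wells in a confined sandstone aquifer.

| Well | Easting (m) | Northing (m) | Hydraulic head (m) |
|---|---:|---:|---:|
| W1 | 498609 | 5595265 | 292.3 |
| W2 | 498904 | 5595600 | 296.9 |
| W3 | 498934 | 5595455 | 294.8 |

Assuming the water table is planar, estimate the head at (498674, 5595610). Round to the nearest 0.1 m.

297.2 m

Taking W1 as reference: W2−W1 = (295, 335, +4.6); W3−W1 = (325, 190, +2.5).
Solve a·Δx + b·Δy = Δh: det = 295·190 − 325·335 = -52825.
∂h/∂x = [(+4.6)·190 − (+2.5)·335] / -52825 = -0.0006910
∂h/∂y = [295·(+2.5) − 325·(+4.6)] / -52825 = +0.01434
h(498674, 5595610) = 292.3 + (-0.0006910)·(65) + (+0.01434)·(345) = 292.3 -0.045 +4.947 = 297.202 m.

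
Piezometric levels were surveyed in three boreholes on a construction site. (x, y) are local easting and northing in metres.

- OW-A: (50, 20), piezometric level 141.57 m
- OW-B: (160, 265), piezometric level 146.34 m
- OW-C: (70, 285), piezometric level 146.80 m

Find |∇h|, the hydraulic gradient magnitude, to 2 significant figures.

0.020

Differences from OW-A: to OW-B (Δx, Δy, Δh) = (110, 245, +4.77); to OW-C = (20, 265, +5.23).
Determinant of the coordinate differences = 110·265 − 20·245 = 24250.
∂h/∂x = [(+4.77)·265 − (+5.23)·245] / 24250 = -0.0007134
∂h/∂y = [110·(+5.23) − 20·(+4.77)] / 24250 = +0.01979
|∇h| = √(-0.0007134² + 0.01979²) = 0.0198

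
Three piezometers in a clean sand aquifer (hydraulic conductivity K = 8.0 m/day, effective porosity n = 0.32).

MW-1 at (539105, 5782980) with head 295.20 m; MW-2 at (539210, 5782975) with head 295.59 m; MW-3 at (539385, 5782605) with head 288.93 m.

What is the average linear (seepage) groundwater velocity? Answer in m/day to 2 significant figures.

Taking MW-1 as reference: MW-2−MW-1 = (105, -5, +0.39); MW-3−MW-1 = (280, -375, -6.27).
Solve a·Δx + b·Δy = Δh: det = 105·(-375) − 280·(-5) = -37975.
∂h/∂x = [(+0.39)·(-375) − (-6.27)·(-5)] / -37975 = +0.004677
∂h/∂y = [105·(-6.27) − 280·(+0.39)] / -37975 = +0.02021
|∇h| = √(0.004677² + 0.02021²) = 0.02074
Seepage velocity v = K·i/n = 8.0 × 0.02074 / 0.32 = 0.5185 m/day.

0.52 m/day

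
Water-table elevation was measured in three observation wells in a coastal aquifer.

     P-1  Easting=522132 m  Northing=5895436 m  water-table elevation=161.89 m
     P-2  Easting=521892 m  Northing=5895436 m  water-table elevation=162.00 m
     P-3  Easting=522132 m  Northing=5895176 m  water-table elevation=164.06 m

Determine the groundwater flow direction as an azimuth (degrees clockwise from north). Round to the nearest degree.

003°

∂h/∂x = (162.00 − 161.89) / (521892 − 522132) = -0.0004583
∂h/∂y = (164.06 − 161.89) / (5895176 − 5895436) = -0.008346
Flow direction (−∇h) has components (+0.0004583 E, +0.008346 N).
Azimuth = atan2(E, N) = atan2(+0.0004583, +0.008346) = 3.1° ≈ 003°.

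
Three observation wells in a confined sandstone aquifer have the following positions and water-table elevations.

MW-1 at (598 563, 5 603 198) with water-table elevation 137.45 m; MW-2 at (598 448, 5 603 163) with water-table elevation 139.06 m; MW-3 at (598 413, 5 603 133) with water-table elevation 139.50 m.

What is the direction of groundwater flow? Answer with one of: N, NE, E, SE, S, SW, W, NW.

With h = a·x + b·y + c and MW-1 as origin, the differences give:
  (-115)·a + (-35)·b = +1.61
  (-150)·a + (-65)·b = +2.05
Eliminate b (×(-65) and ×(-35), subtract): 2225·a = -32.900 → a = ∂h/∂x = -0.01479
Back-substitute: b = ∂h/∂y = +0.002584.
Flow = −∇h = (+0.01479 east, -0.002584 north), which points east.

E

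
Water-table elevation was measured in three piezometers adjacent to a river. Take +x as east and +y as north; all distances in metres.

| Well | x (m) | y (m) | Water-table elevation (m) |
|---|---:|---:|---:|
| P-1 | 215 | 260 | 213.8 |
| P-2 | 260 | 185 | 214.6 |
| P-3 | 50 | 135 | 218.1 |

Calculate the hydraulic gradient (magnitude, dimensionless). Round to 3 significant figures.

0.0219

Taking P-1 as reference: P-2−P-1 = (45, -75, +0.8); P-3−P-1 = (-165, -125, +4.3).
Determinant of the coordinate differences = 45·(-125) − (-165)·(-75) = -18000.
∂h/∂x = [(+0.8)·(-125) − (+4.3)·(-75)] / -18000 = -0.01236
∂h/∂y = [45·(+4.3) − (-165)·(+0.8)] / -18000 = -0.01808
|∇h| = √(-0.01236² + -0.01808²) = 0.0219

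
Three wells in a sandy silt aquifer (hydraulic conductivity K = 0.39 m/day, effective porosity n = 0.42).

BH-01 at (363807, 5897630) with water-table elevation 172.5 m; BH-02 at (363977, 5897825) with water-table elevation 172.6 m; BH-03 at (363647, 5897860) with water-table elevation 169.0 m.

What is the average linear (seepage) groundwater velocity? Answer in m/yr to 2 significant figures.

4.4 m/yr

Taking BH-01 as reference: BH-02−BH-01 = (170, 195, +0.1); BH-03−BH-01 = (-160, 230, -3.5).
Determinant of the coordinate differences = 170·230 − (-160)·195 = 70300.
∂h/∂x = [(+0.1)·230 − (-3.5)·195] / 70300 = +0.01004
∂h/∂y = [170·(-3.5) − (-160)·(+0.1)] / 70300 = -0.008236
|∇h| = √(0.01004² + -0.008236²) = 0.01299
Seepage velocity v = K·i/n = 0.39 × 0.01299 / 0.42 = 0.01206 m/day = 4.405 m/yr.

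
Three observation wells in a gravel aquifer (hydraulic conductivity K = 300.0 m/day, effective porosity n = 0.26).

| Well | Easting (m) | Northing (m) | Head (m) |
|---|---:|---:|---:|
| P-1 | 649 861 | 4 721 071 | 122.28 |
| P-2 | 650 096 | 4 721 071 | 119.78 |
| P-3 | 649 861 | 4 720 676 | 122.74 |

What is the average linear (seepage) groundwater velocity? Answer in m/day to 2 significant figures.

∂h/∂x = (119.78 − 122.28) / (650096 − 649861) = -0.01064
∂h/∂y = (122.74 − 122.28) / (4720676 − 4721071) = -0.001165
|∇h| = √(-0.01064² + -0.001165²) = 0.0107
Seepage velocity v = K·i/n = 300.0 × 0.0107 / 0.26 = 12.35 m/day.

12 m/day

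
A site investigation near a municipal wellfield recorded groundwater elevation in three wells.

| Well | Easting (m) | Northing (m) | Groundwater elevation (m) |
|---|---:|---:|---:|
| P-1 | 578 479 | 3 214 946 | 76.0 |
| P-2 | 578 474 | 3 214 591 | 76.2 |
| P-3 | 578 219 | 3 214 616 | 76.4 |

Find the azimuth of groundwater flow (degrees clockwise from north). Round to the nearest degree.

057°

Differences from P-1: to P-2 (Δx, Δy, Δh) = (-5, -355, +0.2); to P-3 = (-260, -330, +0.4).
Solve a·Δx + b·Δy = Δh: det = (-5)·(-330) − (-260)·(-355) = -90650.
∂h/∂x = [(+0.2)·(-330) − (+0.4)·(-355)] / -90650 = -0.0008384
∂h/∂y = [(-5)·(+0.4) − (-260)·(+0.2)] / -90650 = -0.0005516
Flow direction (−∇h) has components (+0.0008384 E, +0.0005516 N).
Azimuth = atan2(E, N) = atan2(+0.0008384, +0.0005516) = 56.7° ≈ 057°.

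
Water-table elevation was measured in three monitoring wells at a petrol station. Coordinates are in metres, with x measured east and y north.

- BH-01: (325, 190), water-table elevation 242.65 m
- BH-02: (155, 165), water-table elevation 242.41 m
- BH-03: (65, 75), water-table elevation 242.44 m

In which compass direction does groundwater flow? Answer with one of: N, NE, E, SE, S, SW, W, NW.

NW

Differences from BH-01: to BH-02 (Δx, Δy, Δh) = (-170, -25, -0.24); to BH-03 = (-260, -115, -0.21).
Solve a·Δx + b·Δy = Δh: det = (-170)·(-115) − (-260)·(-25) = 13050.
∂h/∂x = [(-0.24)·(-115) − (-0.21)·(-25)] / 13050 = +0.001713
∂h/∂y = [(-170)·(-0.21) − (-260)·(-0.24)] / 13050 = -0.002046
Flow = −∇h = (-0.001713 east, +0.002046 north), which points northwest.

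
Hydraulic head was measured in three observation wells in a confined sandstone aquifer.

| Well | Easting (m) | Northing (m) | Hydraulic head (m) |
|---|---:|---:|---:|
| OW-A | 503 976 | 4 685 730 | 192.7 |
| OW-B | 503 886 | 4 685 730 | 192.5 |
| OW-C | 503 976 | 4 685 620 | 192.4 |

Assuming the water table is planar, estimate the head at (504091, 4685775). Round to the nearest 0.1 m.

∂h/∂x = (192.5 − 192.7) / (503886 − 503976) = +0.002222
∂h/∂y = (192.4 − 192.7) / (4685620 − 4685730) = +0.002727
h(504091, 4685775) = 192.7 + (+0.002222)·(115) + (+0.002727)·(45) = 192.7 +0.256 +0.123 = 193.078 m.

193.1 m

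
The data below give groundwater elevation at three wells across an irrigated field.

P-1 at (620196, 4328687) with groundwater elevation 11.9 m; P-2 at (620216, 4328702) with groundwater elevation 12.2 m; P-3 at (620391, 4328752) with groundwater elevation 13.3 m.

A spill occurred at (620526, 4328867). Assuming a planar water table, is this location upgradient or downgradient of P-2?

upgradient

Three-point gradient (reference P-1): Δ to P-2 = (20, 15, +0.3), Δ to P-3 = (195, 65, +1.4).
∂h/∂x = +0.0009231, ∂h/∂y = +0.01877 (det = -1625).
Head at (620526, 4328867) = 11.9 + (+0.0009231)·(330) + (+0.01877)·(180) = 15.58 m.
That is higher than the 12.2 m at P-2, so the point is upgradient.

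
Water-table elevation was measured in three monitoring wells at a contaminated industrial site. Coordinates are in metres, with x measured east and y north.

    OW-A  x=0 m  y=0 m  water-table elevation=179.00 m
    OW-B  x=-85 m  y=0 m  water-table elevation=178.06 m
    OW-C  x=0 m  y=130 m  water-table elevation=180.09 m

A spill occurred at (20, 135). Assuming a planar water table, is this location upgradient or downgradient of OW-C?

upgradient

∂h/∂x = (178.06 − 179.00) / (-85 − 0) = +0.01106
∂h/∂y = (180.09 − 179.00) / (130 − 0) = +0.008385
Head at (20, 135) = 179.00 + (+0.01106)·(20) + (+0.008385)·(135) = 180.35 m.
That is higher than the 180.09 m at OW-C, so the point is upgradient.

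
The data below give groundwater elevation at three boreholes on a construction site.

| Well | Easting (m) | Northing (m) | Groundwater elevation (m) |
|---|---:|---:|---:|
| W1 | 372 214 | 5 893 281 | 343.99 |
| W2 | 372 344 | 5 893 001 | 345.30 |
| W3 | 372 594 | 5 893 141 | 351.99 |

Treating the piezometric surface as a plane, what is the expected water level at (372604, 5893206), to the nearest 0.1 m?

352.6 m

With h = a·x + b·y + c and W1 as origin, the differences give:
  130·a + (-280)·b = +1.31
  380·a + (-140)·b = +8.00
Eliminate b (×(-140) and ×(-280), subtract): 88200·a = 2056.600 → a = ∂h/∂x = +0.02332
Back-substitute: b = ∂h/∂y = +0.006147.
h(372604, 5893206) = 343.99 + (+0.02332)·(390) + (+0.006147)·(-75) = 343.99 +9.094 -0.461 = 352.623 m.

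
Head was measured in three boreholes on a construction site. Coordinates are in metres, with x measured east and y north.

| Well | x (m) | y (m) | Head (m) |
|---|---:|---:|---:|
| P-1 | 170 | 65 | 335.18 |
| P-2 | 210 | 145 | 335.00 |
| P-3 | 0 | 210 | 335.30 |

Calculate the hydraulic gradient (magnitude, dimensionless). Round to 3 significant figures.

0.00227

Differences from P-1: to P-2 (Δx, Δy, Δh) = (40, 80, -0.18); to P-3 = (-170, 145, +0.12).
Determinant of the coordinate differences = 40·145 − (-170)·80 = 19400.
∂h/∂x = [(-0.18)·145 − (+0.12)·80] / 19400 = -0.001840
∂h/∂y = [40·(+0.12) − (-170)·(-0.18)] / 19400 = -0.001330
|∇h| = √(-0.001840² + -0.001330²) = 0.00227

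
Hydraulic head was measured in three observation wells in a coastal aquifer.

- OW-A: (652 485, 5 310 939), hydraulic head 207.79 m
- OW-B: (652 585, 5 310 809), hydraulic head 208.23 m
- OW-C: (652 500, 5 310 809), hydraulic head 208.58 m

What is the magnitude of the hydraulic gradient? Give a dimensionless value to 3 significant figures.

With h = a·x + b·y + c and OW-A as origin, the differences give:
  100·a + (-130)·b = +0.44
  15·a + (-130)·b = +0.79
Eliminate b (×(-130) and ×(-130), subtract): -11050·a = 45.500 → a = ∂h/∂x = -0.004118
Back-substitute: b = ∂h/∂y = -0.006552.
|∇h| = √(-0.004118² + -0.006552²) = 0.007739

0.00774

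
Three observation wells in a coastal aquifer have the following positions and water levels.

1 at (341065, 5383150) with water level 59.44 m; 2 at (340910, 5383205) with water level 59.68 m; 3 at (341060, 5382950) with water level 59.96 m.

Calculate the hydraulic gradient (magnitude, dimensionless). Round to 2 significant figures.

0.0035

Taking 1 as reference: 2−1 = (-155, 55, +0.24); 3−1 = (-5, -200, +0.52).
Determinant of the coordinate differences = (-155)·(-200) − (-5)·55 = 31275.
∂h/∂x = [(+0.24)·(-200) − (+0.52)·55] / 31275 = -0.002449
∂h/∂y = [(-155)·(+0.52) − (-5)·(+0.24)] / 31275 = -0.002539
|∇h| = √(-0.002449² + -0.002539²) = 0.003528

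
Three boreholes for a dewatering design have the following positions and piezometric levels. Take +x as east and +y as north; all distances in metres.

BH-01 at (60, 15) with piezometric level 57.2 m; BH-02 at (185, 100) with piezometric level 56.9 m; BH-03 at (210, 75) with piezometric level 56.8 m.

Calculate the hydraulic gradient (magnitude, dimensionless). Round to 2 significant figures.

Differences from BH-01: to BH-02 (Δx, Δy, Δh) = (125, 85, -0.3); to BH-03 = (150, 60, -0.4).
Determinant of the coordinate differences = 125·60 − 150·85 = -5250.
∂h/∂x = [(-0.3)·60 − (-0.4)·85] / -5250 = -0.003048
∂h/∂y = [125·(-0.4) − 150·(-0.3)] / -5250 = +0.0009524
|∇h| = √(-0.003048² + 0.0009524²) = 0.003193

0.0032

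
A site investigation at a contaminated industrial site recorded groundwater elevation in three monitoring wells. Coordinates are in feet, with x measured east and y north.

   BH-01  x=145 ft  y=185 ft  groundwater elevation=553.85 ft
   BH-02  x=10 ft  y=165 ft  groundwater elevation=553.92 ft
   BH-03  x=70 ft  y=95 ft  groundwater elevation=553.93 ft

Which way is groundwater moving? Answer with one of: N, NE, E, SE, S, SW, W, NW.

Taking BH-01 as reference: BH-02−BH-01 = (-135, -20, +0.07); BH-03−BH-01 = (-75, -90, +0.08).
Determinant of the coordinate differences = (-135)·(-90) − (-75)·(-20) = 10650.
∂h/∂x = [(+0.07)·(-90) − (+0.08)·(-20)] / 10650 = -0.0004413
∂h/∂y = [(-135)·(+0.08) − (-75)·(+0.07)] / 10650 = -0.0005211
Flow = −∇h = (+0.0004413 east, +0.0005211 north), which points northeast.

NE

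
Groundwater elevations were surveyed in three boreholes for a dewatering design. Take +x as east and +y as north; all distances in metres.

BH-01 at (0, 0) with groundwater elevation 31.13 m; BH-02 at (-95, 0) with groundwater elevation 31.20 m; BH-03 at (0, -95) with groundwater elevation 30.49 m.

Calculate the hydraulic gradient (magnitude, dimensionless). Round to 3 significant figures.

0.00678

∂h/∂x = (31.20 − 31.13) / (-95 − 0) = -0.0007368
∂h/∂y = (30.49 − 31.13) / (-95 − 0) = +0.006737
|∇h| = √(-0.0007368² + 0.006737²) = 0.006777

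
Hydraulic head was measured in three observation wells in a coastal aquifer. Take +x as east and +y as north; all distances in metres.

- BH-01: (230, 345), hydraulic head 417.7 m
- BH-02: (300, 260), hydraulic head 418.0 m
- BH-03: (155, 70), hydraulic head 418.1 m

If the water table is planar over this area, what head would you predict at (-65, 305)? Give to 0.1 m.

417.2 m

Three-point gradient (reference BH-01): Δ to BH-02 = (70, -85, +0.3), Δ to BH-03 = (-75, -275, +0.4).
∂h/∂x = +0.001893, ∂h/∂y = -0.001971 (det = -25625).
h(-65, 305) = 417.7 + (+0.001893)·(-295) + (-0.001971)·(-40) = 417.7 -0.558 +0.079 = 417.220 m.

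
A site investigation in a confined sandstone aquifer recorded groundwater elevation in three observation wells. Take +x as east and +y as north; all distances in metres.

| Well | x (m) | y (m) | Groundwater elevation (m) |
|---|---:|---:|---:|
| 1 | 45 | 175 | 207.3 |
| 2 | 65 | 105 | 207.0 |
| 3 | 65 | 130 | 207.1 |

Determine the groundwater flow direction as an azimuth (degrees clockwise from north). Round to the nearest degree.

Taking 1 as reference: 2−1 = (20, -70, -0.3); 3−1 = (20, -45, -0.2).
Solve a·Δx + b·Δy = Δh: det = 20·(-45) − 20·(-70) = 500.
∂h/∂x = [(-0.3)·(-45) − (-0.2)·(-70)] / 500 = -0.001000
∂h/∂y = [20·(-0.2) − 20·(-0.3)] / 500 = +0.004000
Flow direction (−∇h) has components (+0.001000 E, -0.004000 N).
Azimuth = atan2(E, N) = atan2(+0.001000, -0.004000) = 166.0° ≈ 166°.

166°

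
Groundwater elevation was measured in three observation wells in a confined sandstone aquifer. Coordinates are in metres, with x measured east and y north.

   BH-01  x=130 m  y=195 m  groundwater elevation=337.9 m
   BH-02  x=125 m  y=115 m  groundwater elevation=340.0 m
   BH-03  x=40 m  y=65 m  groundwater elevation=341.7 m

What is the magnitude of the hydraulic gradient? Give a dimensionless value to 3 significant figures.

Differences from BH-01: to BH-02 (Δx, Δy, Δh) = (-5, -80, +2.1); to BH-03 = (-90, -130, +3.8).
Determinant of the coordinate differences = (-5)·(-130) − (-90)·(-80) = -6550.
∂h/∂x = [(+2.1)·(-130) − (+3.8)·(-80)] / -6550 = -0.004733
∂h/∂y = [(-5)·(+3.8) − (-90)·(+2.1)] / -6550 = -0.02595
|∇h| = √(-0.004733² + -0.02595²) = 0.02638

0.0264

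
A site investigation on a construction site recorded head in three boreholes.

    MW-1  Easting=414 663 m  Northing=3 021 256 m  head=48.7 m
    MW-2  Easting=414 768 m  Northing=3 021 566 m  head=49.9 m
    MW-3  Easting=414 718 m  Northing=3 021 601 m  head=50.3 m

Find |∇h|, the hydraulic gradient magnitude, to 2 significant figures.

0.0068

Differences from MW-1: to MW-2 (Δx, Δy, Δh) = (105, 310, +1.2); to MW-3 = (55, 345, +1.6).
Solve a·Δx + b·Δy = Δh: det = 105·345 − 55·310 = 19175.
∂h/∂x = [(+1.2)·345 − (+1.6)·310] / 19175 = -0.004276
∂h/∂y = [105·(+1.6) − 55·(+1.2)] / 19175 = +0.005319
|∇h| = √(-0.004276² + 0.005319²) = 0.006825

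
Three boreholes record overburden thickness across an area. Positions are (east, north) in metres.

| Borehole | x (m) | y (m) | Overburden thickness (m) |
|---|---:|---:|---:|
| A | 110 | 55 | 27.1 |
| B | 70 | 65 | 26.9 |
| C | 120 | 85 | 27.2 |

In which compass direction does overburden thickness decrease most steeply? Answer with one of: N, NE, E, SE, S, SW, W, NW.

With d = a·x + b·y + c and A as origin, the differences give:
  (-40)·a + 10·b = -0.2
  10·a + 30·b = +0.1
Eliminate b (×30 and ×10, subtract): -1300·a = -7.00 → a = ∂d/∂x = +0.005385
Back-substitute: b = ∂d/∂y = +0.001538.
Steepest decrease is along −∇f = (-0.005385 E, -0.001538 N) → west.

W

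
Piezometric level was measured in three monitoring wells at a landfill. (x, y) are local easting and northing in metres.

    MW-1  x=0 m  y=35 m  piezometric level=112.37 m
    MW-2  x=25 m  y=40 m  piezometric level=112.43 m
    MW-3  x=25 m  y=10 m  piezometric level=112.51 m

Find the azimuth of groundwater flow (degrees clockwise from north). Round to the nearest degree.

312°

Taking MW-1 as reference: MW-2−MW-1 = (25, 5, +0.06); MW-3−MW-1 = (25, -25, +0.14).
Solve a·Δx + b·Δy = Δh: det = 25·(-25) − 25·5 = -750.
∂h/∂x = [(+0.06)·(-25) − (+0.14)·5] / -750 = +0.002933
∂h/∂y = [25·(+0.14) − 25·(+0.06)] / -750 = -0.002667
Flow direction (−∇h) has components (-0.002933 E, +0.002667 N).
Azimuth = atan2(E, N) = atan2(-0.002933, +0.002667) = 312.3° ≈ 312°.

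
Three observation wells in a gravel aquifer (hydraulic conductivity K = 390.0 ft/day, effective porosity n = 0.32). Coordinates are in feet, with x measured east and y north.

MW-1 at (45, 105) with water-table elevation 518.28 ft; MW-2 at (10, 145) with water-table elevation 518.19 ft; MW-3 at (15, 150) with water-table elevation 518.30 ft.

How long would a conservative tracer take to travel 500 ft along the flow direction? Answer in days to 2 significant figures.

With h = a·x + b·y + c and MW-1 as origin, the differences give:
  (-35)·a + 40·b = -0.09
  (-30)·a + 45·b = +0.02
Eliminate b (×45 and ×40, subtract): -375·a = -4.850 → a = ∂h/∂x = +0.01293
Back-substitute: b = ∂h/∂y = +0.009067.
|∇h| = √(0.01293² + 0.009067²) = 0.01579
Seepage velocity v = K·i/n = 390.0 × 0.01579 / 0.32 = 19.24 ft/day.
t = 500 / 19.24 = 25.99 days.

26 days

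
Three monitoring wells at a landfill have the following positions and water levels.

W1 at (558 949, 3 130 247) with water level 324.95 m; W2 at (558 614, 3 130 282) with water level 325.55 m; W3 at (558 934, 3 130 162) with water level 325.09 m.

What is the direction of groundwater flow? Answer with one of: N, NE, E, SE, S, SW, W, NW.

NE

Differences from W1: to W2 (Δx, Δy, Δh) = (-335, 35, +0.60); to W3 = (-15, -85, +0.14).
Solve a·Δx + b·Δy = Δh: det = (-335)·(-85) − (-15)·35 = 29000.
∂h/∂x = [(+0.60)·(-85) − (+0.14)·35] / 29000 = -0.001928
∂h/∂y = [(-335)·(+0.14) − (-15)·(+0.60)] / 29000 = -0.001307
Flow = −∇h = (+0.001928 east, +0.001307 north), which points northeast.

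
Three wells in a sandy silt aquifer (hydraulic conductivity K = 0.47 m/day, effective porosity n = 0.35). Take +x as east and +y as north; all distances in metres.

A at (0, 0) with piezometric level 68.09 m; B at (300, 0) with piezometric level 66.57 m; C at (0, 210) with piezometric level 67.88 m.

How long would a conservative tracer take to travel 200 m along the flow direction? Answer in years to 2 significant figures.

∂h/∂x = (66.57 − 68.09) / (300 − 0) = -0.005067
∂h/∂y = (67.88 − 68.09) / (210 − 0) = -0.001000
|∇h| = √(-0.005067² + -0.001000²) = 0.005165
Seepage velocity v = K·i/n = 0.47 × 0.005165 / 0.35 = 0.006936 m/day.
t = 200 / 0.006936 = 2.884e+04 days = 79 years.

79 years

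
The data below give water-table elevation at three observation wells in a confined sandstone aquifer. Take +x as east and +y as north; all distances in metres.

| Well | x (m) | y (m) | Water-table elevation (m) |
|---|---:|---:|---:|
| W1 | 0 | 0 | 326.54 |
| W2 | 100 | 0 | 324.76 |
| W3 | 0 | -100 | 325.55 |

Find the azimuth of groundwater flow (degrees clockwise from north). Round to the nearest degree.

∂h/∂x = (324.76 − 326.54) / (100 − 0) = -0.01780
∂h/∂y = (325.55 − 326.54) / (-100 − 0) = +0.009900
Flow direction (−∇h) has components (+0.01780 E, -0.009900 N).
Azimuth = atan2(E, N) = atan2(+0.01780, -0.009900) = 119.1° ≈ 119°.

119°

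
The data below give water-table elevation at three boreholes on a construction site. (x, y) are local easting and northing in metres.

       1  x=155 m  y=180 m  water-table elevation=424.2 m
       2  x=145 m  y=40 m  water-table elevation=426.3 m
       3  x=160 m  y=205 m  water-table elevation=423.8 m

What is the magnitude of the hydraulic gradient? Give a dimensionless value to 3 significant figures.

0.0164

With h = a·x + b·y + c and 1 as origin, the differences give:
  (-10)·a + (-140)·b = +2.1
  5·a + 25·b = -0.4
Eliminate b (×25 and ×(-140), subtract): 450·a = -3.50 → a = ∂h/∂x = -0.007778
Back-substitute: b = ∂h/∂y = -0.01444.
|∇h| = √(-0.007778² + -0.01444²) = 0.0164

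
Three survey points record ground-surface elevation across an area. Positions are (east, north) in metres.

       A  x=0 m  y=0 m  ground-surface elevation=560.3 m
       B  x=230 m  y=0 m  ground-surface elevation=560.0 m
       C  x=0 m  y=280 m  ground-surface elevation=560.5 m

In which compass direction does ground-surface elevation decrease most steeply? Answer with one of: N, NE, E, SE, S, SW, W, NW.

∂z/∂x = (560.0 − 560.3) / (230 − 0) = -0.001304
∂z/∂y = (560.5 − 560.3) / (280 − 0) = +0.0007143
Steepest decrease is along −∇f = (+0.001304 E, -0.0007143 N) → southeast.

SE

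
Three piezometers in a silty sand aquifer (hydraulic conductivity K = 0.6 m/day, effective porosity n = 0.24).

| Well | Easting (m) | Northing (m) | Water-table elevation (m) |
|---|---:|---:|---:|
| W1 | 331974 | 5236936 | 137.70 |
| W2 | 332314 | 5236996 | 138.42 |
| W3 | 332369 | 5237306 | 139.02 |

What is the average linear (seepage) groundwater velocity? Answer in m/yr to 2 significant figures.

2.2 m/yr

Taking W1 as reference: W2−W1 = (340, 60, +0.72); W3−W1 = (395, 370, +1.32).
Determinant of the coordinate differences = 340·370 − 395·60 = 102100.
∂h/∂x = [(+0.72)·370 − (+1.32)·60] / 102100 = +0.001833
∂h/∂y = [340·(+1.32) − 395·(+0.72)] / 102100 = +0.001610
|∇h| = √(0.001833² + 0.001610²) = 0.00244
Seepage velocity v = K·i/n = 0.6 × 0.00244 / 0.24 = 0.0061 m/day = 2.228 m/yr.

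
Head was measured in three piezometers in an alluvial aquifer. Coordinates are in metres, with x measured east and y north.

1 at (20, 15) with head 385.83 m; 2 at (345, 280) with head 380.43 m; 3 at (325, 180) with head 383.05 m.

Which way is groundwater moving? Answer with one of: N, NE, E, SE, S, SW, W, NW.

N

Three-point gradient (reference 1): Δ to 2 = (325, 265, -5.40), Δ to 3 = (305, 165, -2.78).
∂h/∂x = +0.005673, ∂h/∂y = -0.02733 (det = -27200).
Flow = −∇h = (-0.005673 east, +0.02733 north), which points north.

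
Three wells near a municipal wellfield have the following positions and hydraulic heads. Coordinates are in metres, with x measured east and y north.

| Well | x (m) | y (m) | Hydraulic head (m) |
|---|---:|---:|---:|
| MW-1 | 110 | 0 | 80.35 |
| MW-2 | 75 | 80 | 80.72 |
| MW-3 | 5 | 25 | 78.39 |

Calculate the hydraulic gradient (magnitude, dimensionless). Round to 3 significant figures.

0.0263

With h = a·x + b·y + c and MW-1 as origin, the differences give:
  (-35)·a + 80·b = +0.37
  (-105)·a + 25·b = -1.96
Eliminate b (×25 and ×80, subtract): 7525·a = 166.050 → a = ∂h/∂x = +0.02207
Back-substitute: b = ∂h/∂y = +0.01428.
|∇h| = √(0.02207² + 0.01428²) = 0.02629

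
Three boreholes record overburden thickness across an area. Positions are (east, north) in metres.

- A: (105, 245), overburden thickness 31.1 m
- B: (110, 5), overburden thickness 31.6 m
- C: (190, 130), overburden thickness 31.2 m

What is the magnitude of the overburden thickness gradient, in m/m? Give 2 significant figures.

0.0027 m/m

With d = a·x + b·y + c and A as origin, the differences give:
  5·a + (-240)·b = +0.5
  85·a + (-115)·b = +0.1
Eliminate b (×(-115) and ×(-240), subtract): 19825·a = -33.50 → a = ∂d/∂x = -0.001690
Back-substitute: b = ∂d/∂y = -0.002119.
|∇f| = √(-0.001690² + -0.002119²) = 0.00271 m/m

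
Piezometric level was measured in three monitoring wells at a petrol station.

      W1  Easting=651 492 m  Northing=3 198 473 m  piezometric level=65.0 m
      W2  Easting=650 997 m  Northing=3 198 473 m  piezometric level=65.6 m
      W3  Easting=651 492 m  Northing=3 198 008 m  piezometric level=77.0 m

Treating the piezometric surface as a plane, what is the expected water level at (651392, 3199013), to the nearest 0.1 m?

∂h/∂x = (65.6 − 65.0) / (650997 − 651492) = -0.001212
∂h/∂y = (77.0 − 65.0) / (3198008 − 3198473) = -0.02581
h(651392, 3199013) = 65.0 + (-0.001212)·(-100) + (-0.02581)·(540) = 65.0 +0.121 -13.935 = 51.186 m.

51.2 m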